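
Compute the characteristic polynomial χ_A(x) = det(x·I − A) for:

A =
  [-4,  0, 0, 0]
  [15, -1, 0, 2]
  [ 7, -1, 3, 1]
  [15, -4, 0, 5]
x^4 - 3*x^3 - 13*x^2 + 51*x - 36

Expanding det(x·I − A) (e.g. by cofactor expansion or by noting that A is similar to its Jordan form J, which has the same characteristic polynomial as A) gives
  χ_A(x) = x^4 - 3*x^3 - 13*x^2 + 51*x - 36
which factors as (x - 3)^2*(x - 1)*(x + 4). The eigenvalues (with algebraic multiplicities) are λ = -4 with multiplicity 1, λ = 1 with multiplicity 1, λ = 3 with multiplicity 2.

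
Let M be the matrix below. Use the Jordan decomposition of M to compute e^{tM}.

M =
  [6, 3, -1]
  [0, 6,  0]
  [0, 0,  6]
e^{tM} =
  [exp(6*t), 3*t*exp(6*t), -t*exp(6*t)]
  [0, exp(6*t), 0]
  [0, 0, exp(6*t)]

Strategy: write M = P · J · P⁻¹ where J is a Jordan canonical form, so e^{tM} = P · e^{tJ} · P⁻¹, and e^{tJ} can be computed block-by-block.

M has Jordan form
J =
  [6, 1, 0]
  [0, 6, 0]
  [0, 0, 6]
(up to reordering of blocks).

Per-block formulas:
  For a 1×1 block at λ = 6: exp(t · [6]) = [e^(6t)].
  For a 2×2 Jordan block J_2(6): exp(t · J_2(6)) = e^(6t)·(I + t·N), where N is the 2×2 nilpotent shift.

After assembling e^{tJ} and conjugating by P, we get:

e^{tM} =
  [exp(6*t), 3*t*exp(6*t), -t*exp(6*t)]
  [0, exp(6*t), 0]
  [0, 0, exp(6*t)]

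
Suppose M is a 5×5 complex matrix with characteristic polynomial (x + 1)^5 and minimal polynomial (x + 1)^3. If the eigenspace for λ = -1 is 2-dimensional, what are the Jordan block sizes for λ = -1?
Block sizes for λ = -1: [3, 2]

Step 1 — from the characteristic polynomial, algebraic multiplicity of λ = -1 is 5. From dim ker(M − (-1)·I) = 2, there are exactly 2 Jordan blocks for λ = -1.
Step 2 — from the minimal polynomial, the factor (x + 1)^3 tells us the largest block for λ = -1 has size 3.
Step 3 — with total size 5, 2 blocks, and largest block 3, the block sizes (in nonincreasing order) are [3, 2].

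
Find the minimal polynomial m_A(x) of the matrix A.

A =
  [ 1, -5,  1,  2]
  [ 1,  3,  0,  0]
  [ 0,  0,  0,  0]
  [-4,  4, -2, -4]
x^3

The characteristic polynomial is χ_A(x) = x^4, so the eigenvalues are known. The minimal polynomial is
  m_A(x) = Π_λ (x − λ)^{k_λ}
where k_λ is the size of the *largest* Jordan block for λ (equivalently, the smallest k with (A − λI)^k v = 0 for every generalised eigenvector v of λ).

  λ = 0: largest Jordan block has size 3, contributing (x − 0)^3

So m_A(x) = x^3 = x^3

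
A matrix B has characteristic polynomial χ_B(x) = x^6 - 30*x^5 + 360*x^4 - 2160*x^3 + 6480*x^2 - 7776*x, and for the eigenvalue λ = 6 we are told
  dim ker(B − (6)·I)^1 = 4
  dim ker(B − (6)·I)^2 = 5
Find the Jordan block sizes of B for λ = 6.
Block sizes for λ = 6: [2, 1, 1, 1]

From the dimensions of kernels of powers, the number of Jordan blocks of size at least j is d_j − d_{j−1} where d_j = dim ker(N^j) (with d_0 = 0). Computing the differences gives [4, 1].
The number of blocks of size exactly k is (#blocks of size ≥ k) − (#blocks of size ≥ k + 1), so the partition is: 3 block(s) of size 1, 1 block(s) of size 2.
In nonincreasing order the block sizes are [2, 1, 1, 1].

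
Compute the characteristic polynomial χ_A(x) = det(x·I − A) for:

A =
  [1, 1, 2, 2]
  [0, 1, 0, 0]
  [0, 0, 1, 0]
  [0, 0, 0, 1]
x^4 - 4*x^3 + 6*x^2 - 4*x + 1

Expanding det(x·I − A) (e.g. by cofactor expansion or by noting that A is similar to its Jordan form J, which has the same characteristic polynomial as A) gives
  χ_A(x) = x^4 - 4*x^3 + 6*x^2 - 4*x + 1
which factors as (x - 1)^4. The eigenvalues (with algebraic multiplicities) are λ = 1 with multiplicity 4.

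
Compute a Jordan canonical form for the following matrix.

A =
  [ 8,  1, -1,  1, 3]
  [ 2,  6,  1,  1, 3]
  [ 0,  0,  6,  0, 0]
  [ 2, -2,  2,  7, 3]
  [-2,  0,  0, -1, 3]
J_3(6) ⊕ J_2(6)

The characteristic polynomial is
  det(x·I − A) = x^5 - 30*x^4 + 360*x^3 - 2160*x^2 + 6480*x - 7776 = (x - 6)^5

Eigenvalues and multiplicities (the geometric multiplicity of λ is n − rank(A − λI), which equals the number of Jordan blocks for λ):
  λ = 6: algebraic multiplicity = 5, geometric multiplicity = 2

Determining the block sizes for each eigenvalue:
  λ = 6: with am = 5 and gm = 2, the partition is not yet determined (e.g. several partitions of 5 into 2 parts exist). Let N = A − (6)·I. Computing rank(N^1) = 3, rank(N^2) = 1, rank(N^3) = 0; the number of blocks of size ≥ j is rank(N^{j−1}) − rank(N^j), giving [2, 2, 1]. So we have 1 block(s) of size 3, 1 block(s) of size 2 → block sizes [3, 2]

Assembling the blocks gives a Jordan form
J =
  [6, 1, 0, 0, 0]
  [0, 6, 1, 0, 0]
  [0, 0, 6, 0, 0]
  [0, 0, 0, 6, 1]
  [0, 0, 0, 0, 6]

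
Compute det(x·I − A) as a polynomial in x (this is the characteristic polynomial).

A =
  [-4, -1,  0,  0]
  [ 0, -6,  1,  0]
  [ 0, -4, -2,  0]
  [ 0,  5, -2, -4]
x^4 + 16*x^3 + 96*x^2 + 256*x + 256

Expanding det(x·I − A) (e.g. by cofactor expansion or by noting that A is similar to its Jordan form J, which has the same characteristic polynomial as A) gives
  χ_A(x) = x^4 + 16*x^3 + 96*x^2 + 256*x + 256
which factors as (x + 4)^4. The eigenvalues (with algebraic multiplicities) are λ = -4 with multiplicity 4.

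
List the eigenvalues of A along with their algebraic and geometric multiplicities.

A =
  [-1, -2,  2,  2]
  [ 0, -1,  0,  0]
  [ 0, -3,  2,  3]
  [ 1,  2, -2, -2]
λ = -1: alg = 2, geom = 2; λ = 0: alg = 2, geom = 1

Step 1 — factor the characteristic polynomial to read off the algebraic multiplicities:
  χ_A(x) = x^2*(x + 1)^2

Step 2 — compute geometric multiplicities via the rank-nullity identity g(λ) = n − rank(A − λI):
  rank(A − (-1)·I) = 2, so dim ker(A − (-1)·I) = n − 2 = 2
  rank(A − (0)·I) = 3, so dim ker(A − (0)·I) = n − 3 = 1

Summary:
  λ = -1: algebraic multiplicity = 2, geometric multiplicity = 2
  λ = 0: algebraic multiplicity = 2, geometric multiplicity = 1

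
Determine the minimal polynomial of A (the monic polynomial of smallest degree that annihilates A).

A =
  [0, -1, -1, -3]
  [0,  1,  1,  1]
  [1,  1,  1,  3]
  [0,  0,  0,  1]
x^4 - 3*x^3 + 3*x^2 - x

The characteristic polynomial is χ_A(x) = x*(x - 1)^3, so the eigenvalues are known. The minimal polynomial is
  m_A(x) = Π_λ (x − λ)^{k_λ}
where k_λ is the size of the *largest* Jordan block for λ (equivalently, the smallest k with (A − λI)^k v = 0 for every generalised eigenvector v of λ).

  λ = 0: largest Jordan block has size 1, contributing (x − 0)
  λ = 1: largest Jordan block has size 3, contributing (x − 1)^3

So m_A(x) = x*(x - 1)^3 = x^4 - 3*x^3 + 3*x^2 - x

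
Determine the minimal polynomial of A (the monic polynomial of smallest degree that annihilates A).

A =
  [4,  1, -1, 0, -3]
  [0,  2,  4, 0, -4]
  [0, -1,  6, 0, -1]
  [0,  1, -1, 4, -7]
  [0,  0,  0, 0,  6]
x^4 - 18*x^3 + 120*x^2 - 352*x + 384

The characteristic polynomial is χ_A(x) = (x - 6)*(x - 4)^4, so the eigenvalues are known. The minimal polynomial is
  m_A(x) = Π_λ (x − λ)^{k_λ}
where k_λ is the size of the *largest* Jordan block for λ (equivalently, the smallest k with (A − λI)^k v = 0 for every generalised eigenvector v of λ).

  λ = 4: largest Jordan block has size 3, contributing (x − 4)^3
  λ = 6: largest Jordan block has size 1, contributing (x − 6)

So m_A(x) = (x - 6)*(x - 4)^3 = x^4 - 18*x^3 + 120*x^2 - 352*x + 384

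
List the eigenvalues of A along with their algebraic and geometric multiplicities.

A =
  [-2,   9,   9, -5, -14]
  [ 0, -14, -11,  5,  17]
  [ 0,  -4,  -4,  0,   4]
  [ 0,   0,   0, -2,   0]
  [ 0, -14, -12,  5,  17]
λ = -2: alg = 4, geom = 2; λ = 3: alg = 1, geom = 1

Step 1 — factor the characteristic polynomial to read off the algebraic multiplicities:
  χ_A(x) = (x - 3)*(x + 2)^4

Step 2 — compute geometric multiplicities via the rank-nullity identity g(λ) = n − rank(A − λI):
  rank(A − (-2)·I) = 3, so dim ker(A − (-2)·I) = n − 3 = 2
  rank(A − (3)·I) = 4, so dim ker(A − (3)·I) = n − 4 = 1

Summary:
  λ = -2: algebraic multiplicity = 4, geometric multiplicity = 2
  λ = 3: algebraic multiplicity = 1, geometric multiplicity = 1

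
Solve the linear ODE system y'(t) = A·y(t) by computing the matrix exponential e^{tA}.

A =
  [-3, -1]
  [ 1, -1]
e^{tA} =
  [-t*exp(-2*t) + exp(-2*t), -t*exp(-2*t)]
  [t*exp(-2*t), t*exp(-2*t) + exp(-2*t)]

Strategy: write A = P · J · P⁻¹ where J is a Jordan canonical form, so e^{tA} = P · e^{tJ} · P⁻¹, and e^{tJ} can be computed block-by-block.

A has Jordan form
J =
  [-2,  1]
  [ 0, -2]
(up to reordering of blocks).

Per-block formulas:
  For a 2×2 Jordan block J_2(-2): exp(t · J_2(-2)) = e^(-2t)·(I + t·N), where N is the 2×2 nilpotent shift.

After assembling e^{tJ} and conjugating by P, we get:

e^{tA} =
  [-t*exp(-2*t) + exp(-2*t), -t*exp(-2*t)]
  [t*exp(-2*t), t*exp(-2*t) + exp(-2*t)]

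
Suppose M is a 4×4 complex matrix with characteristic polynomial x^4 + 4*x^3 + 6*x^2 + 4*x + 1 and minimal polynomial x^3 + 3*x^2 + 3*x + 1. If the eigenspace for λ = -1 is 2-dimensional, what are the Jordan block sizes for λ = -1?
Block sizes for λ = -1: [3, 1]

Step 1 — from the characteristic polynomial, algebraic multiplicity of λ = -1 is 4. From dim ker(M − (-1)·I) = 2, there are exactly 2 Jordan blocks for λ = -1.
Step 2 — from the minimal polynomial, the factor (x + 1)^3 tells us the largest block for λ = -1 has size 3.
Step 3 — with total size 4, 2 blocks, and largest block 3, the block sizes (in nonincreasing order) are [3, 1].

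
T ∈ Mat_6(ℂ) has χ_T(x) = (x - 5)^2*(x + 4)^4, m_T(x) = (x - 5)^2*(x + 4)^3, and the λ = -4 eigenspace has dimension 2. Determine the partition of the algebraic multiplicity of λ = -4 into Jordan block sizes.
Block sizes for λ = -4: [3, 1]

Step 1 — from the characteristic polynomial, algebraic multiplicity of λ = -4 is 4. From dim ker(T − (-4)·I) = 2, there are exactly 2 Jordan blocks for λ = -4.
Step 2 — from the minimal polynomial, the factor (x + 4)^3 tells us the largest block for λ = -4 has size 3.
Step 3 — with total size 4, 2 blocks, and largest block 3, the block sizes (in nonincreasing order) are [3, 1].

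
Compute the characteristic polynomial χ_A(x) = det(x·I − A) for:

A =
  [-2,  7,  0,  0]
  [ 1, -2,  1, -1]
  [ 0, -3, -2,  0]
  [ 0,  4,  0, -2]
x^4 + 8*x^3 + 24*x^2 + 32*x + 16

Expanding det(x·I − A) (e.g. by cofactor expansion or by noting that A is similar to its Jordan form J, which has the same characteristic polynomial as A) gives
  χ_A(x) = x^4 + 8*x^3 + 24*x^2 + 32*x + 16
which factors as (x + 2)^4. The eigenvalues (with algebraic multiplicities) are λ = -2 with multiplicity 4.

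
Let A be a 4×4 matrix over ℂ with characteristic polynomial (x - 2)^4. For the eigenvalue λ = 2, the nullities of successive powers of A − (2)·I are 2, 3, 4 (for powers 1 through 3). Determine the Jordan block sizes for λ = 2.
Block sizes for λ = 2: [3, 1]

From the dimensions of kernels of powers, the number of Jordan blocks of size at least j is d_j − d_{j−1} where d_j = dim ker(N^j) (with d_0 = 0). Computing the differences gives [2, 1, 1].
The number of blocks of size exactly k is (#blocks of size ≥ k) − (#blocks of size ≥ k + 1), so the partition is: 1 block(s) of size 1, 1 block(s) of size 3.
In nonincreasing order the block sizes are [3, 1].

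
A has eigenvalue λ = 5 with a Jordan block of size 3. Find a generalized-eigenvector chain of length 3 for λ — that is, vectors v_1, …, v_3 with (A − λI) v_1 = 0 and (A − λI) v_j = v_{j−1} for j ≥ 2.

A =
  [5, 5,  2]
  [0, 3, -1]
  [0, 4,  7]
A Jordan chain for λ = 5 of length 3:
v_1 = (-2, 0, 0)ᵀ
v_2 = (5, -2, 4)ᵀ
v_3 = (0, 1, 0)ᵀ

Let N = A − (5)·I. We want v_3 with N^3 v_3 = 0 but N^2 v_3 ≠ 0; then v_{j-1} := N · v_j for j = 3, …, 2.

Pick v_3 = (0, 1, 0)ᵀ.
Then v_2 = N · v_3 = (5, -2, 4)ᵀ.
Then v_1 = N · v_2 = (-2, 0, 0)ᵀ.

Sanity check: (A − (5)·I) v_1 = (0, 0, 0)ᵀ = 0. ✓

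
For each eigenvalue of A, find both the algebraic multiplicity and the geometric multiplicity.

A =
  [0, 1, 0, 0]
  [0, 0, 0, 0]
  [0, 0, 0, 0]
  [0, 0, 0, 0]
λ = 0: alg = 4, geom = 3

Step 1 — factor the characteristic polynomial to read off the algebraic multiplicities:
  χ_A(x) = x^4

Step 2 — compute geometric multiplicities via the rank-nullity identity g(λ) = n − rank(A − λI):
  rank(A − (0)·I) = 1, so dim ker(A − (0)·I) = n − 1 = 3

Summary:
  λ = 0: algebraic multiplicity = 4, geometric multiplicity = 3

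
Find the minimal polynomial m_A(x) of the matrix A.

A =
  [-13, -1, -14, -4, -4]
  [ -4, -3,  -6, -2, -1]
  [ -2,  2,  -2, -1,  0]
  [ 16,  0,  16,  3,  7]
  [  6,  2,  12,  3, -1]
x^5 + 16*x^4 + 97*x^3 + 278*x^2 + 380*x + 200

The characteristic polynomial is χ_A(x) = (x + 2)^3*(x + 5)^2, so the eigenvalues are known. The minimal polynomial is
  m_A(x) = Π_λ (x − λ)^{k_λ}
where k_λ is the size of the *largest* Jordan block for λ (equivalently, the smallest k with (A − λI)^k v = 0 for every generalised eigenvector v of λ).

  λ = -5: largest Jordan block has size 2, contributing (x + 5)^2
  λ = -2: largest Jordan block has size 3, contributing (x + 2)^3

So m_A(x) = (x + 2)^3*(x + 5)^2 = x^5 + 16*x^4 + 97*x^3 + 278*x^2 + 380*x + 200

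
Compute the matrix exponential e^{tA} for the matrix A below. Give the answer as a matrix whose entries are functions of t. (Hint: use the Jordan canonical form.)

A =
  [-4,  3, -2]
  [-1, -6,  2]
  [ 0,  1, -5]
e^{tA} =
  [-t^2*exp(-5*t) + t*exp(-5*t) + exp(-5*t), -t^2*exp(-5*t) + 3*t*exp(-5*t), 2*t^2*exp(-5*t) - 2*t*exp(-5*t)]
  [-t*exp(-5*t), -t*exp(-5*t) + exp(-5*t), 2*t*exp(-5*t)]
  [-t^2*exp(-5*t)/2, -t^2*exp(-5*t)/2 + t*exp(-5*t), t^2*exp(-5*t) + exp(-5*t)]

Strategy: write A = P · J · P⁻¹ where J is a Jordan canonical form, so e^{tA} = P · e^{tJ} · P⁻¹, and e^{tJ} can be computed block-by-block.

A has Jordan form
J =
  [-5,  1,  0]
  [ 0, -5,  1]
  [ 0,  0, -5]
(up to reordering of blocks).

Per-block formulas:
  For a 3×3 Jordan block J_3(-5): exp(t · J_3(-5)) = e^(-5t)·(I + t·N + (t^2/2)·N^2), where N is the 3×3 nilpotent shift.

After assembling e^{tJ} and conjugating by P, we get:

e^{tA} =
  [-t^2*exp(-5*t) + t*exp(-5*t) + exp(-5*t), -t^2*exp(-5*t) + 3*t*exp(-5*t), 2*t^2*exp(-5*t) - 2*t*exp(-5*t)]
  [-t*exp(-5*t), -t*exp(-5*t) + exp(-5*t), 2*t*exp(-5*t)]
  [-t^2*exp(-5*t)/2, -t^2*exp(-5*t)/2 + t*exp(-5*t), t^2*exp(-5*t) + exp(-5*t)]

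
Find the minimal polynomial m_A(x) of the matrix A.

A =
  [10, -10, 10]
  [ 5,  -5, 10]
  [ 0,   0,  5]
x^2 - 5*x

The characteristic polynomial is χ_A(x) = x*(x - 5)^2, so the eigenvalues are known. The minimal polynomial is
  m_A(x) = Π_λ (x − λ)^{k_λ}
where k_λ is the size of the *largest* Jordan block for λ (equivalently, the smallest k with (A − λI)^k v = 0 for every generalised eigenvector v of λ).

  λ = 0: largest Jordan block has size 1, contributing (x − 0)
  λ = 5: largest Jordan block has size 1, contributing (x − 5)

So m_A(x) = x*(x - 5) = x^2 - 5*x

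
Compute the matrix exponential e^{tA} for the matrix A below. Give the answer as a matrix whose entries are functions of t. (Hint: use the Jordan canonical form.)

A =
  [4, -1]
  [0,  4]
e^{tA} =
  [exp(4*t), -t*exp(4*t)]
  [0, exp(4*t)]

Strategy: write A = P · J · P⁻¹ where J is a Jordan canonical form, so e^{tA} = P · e^{tJ} · P⁻¹, and e^{tJ} can be computed block-by-block.

A has Jordan form
J =
  [4, 1]
  [0, 4]
(up to reordering of blocks).

Per-block formulas:
  For a 2×2 Jordan block J_2(4): exp(t · J_2(4)) = e^(4t)·(I + t·N), where N is the 2×2 nilpotent shift.

After assembling e^{tJ} and conjugating by P, we get:

e^{tA} =
  [exp(4*t), -t*exp(4*t)]
  [0, exp(4*t)]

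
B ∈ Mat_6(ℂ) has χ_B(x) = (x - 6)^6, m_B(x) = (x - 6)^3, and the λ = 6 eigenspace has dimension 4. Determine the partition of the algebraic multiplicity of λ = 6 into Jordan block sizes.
Block sizes for λ = 6: [3, 1, 1, 1]

Step 1 — from the characteristic polynomial, algebraic multiplicity of λ = 6 is 6. From dim ker(B − (6)·I) = 4, there are exactly 4 Jordan blocks for λ = 6.
Step 2 — from the minimal polynomial, the factor (x − 6)^3 tells us the largest block for λ = 6 has size 3.
Step 3 — with total size 6, 4 blocks, and largest block 3, the block sizes (in nonincreasing order) are [3, 1, 1, 1].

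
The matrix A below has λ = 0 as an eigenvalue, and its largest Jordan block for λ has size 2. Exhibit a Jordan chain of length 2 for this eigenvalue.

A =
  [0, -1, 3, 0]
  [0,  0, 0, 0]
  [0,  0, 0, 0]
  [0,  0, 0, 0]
A Jordan chain for λ = 0 of length 2:
v_1 = (-1, 0, 0, 0)ᵀ
v_2 = (0, 1, 0, 0)ᵀ

Let N = A − (0)·I. We want v_2 with N^2 v_2 = 0 but N^1 v_2 ≠ 0; then v_{j-1} := N · v_j for j = 2, …, 2.

Pick v_2 = (0, 1, 0, 0)ᵀ.
Then v_1 = N · v_2 = (-1, 0, 0, 0)ᵀ.

Sanity check: (A − (0)·I) v_1 = (0, 0, 0, 0)ᵀ = 0. ✓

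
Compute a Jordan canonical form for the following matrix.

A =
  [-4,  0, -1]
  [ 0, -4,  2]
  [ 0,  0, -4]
J_2(-4) ⊕ J_1(-4)

The characteristic polynomial is
  det(x·I − A) = x^3 + 12*x^2 + 48*x + 64 = (x + 4)^3

Eigenvalues and multiplicities (the geometric multiplicity of λ is n − rank(A − λI), which equals the number of Jordan blocks for λ):
  λ = -4: algebraic multiplicity = 3, geometric multiplicity = 2

Determining the block sizes for each eigenvalue:
  λ = -4: 2 blocks summing to 3 forces exactly one block of size 2 and the rest size 1 → block sizes [2, 1]

Assembling the blocks gives a Jordan form
J =
  [-4,  1,  0]
  [ 0, -4,  0]
  [ 0,  0, -4]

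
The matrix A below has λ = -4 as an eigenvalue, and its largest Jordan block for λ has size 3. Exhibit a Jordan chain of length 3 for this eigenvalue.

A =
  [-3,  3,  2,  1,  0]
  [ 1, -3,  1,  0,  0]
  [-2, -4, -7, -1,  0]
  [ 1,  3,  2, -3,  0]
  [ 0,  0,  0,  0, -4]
A Jordan chain for λ = -4 of length 3:
v_1 = (1, 0, -1, 1, 0)ᵀ
v_2 = (1, 1, -2, 1, 0)ᵀ
v_3 = (1, 0, 0, 0, 0)ᵀ

Let N = A − (-4)·I. We want v_3 with N^3 v_3 = 0 but N^2 v_3 ≠ 0; then v_{j-1} := N · v_j for j = 3, …, 2.

Pick v_3 = (1, 0, 0, 0, 0)ᵀ.
Then v_2 = N · v_3 = (1, 1, -2, 1, 0)ᵀ.
Then v_1 = N · v_2 = (1, 0, -1, 1, 0)ᵀ.

Sanity check: (A − (-4)·I) v_1 = (0, 0, 0, 0, 0)ᵀ = 0. ✓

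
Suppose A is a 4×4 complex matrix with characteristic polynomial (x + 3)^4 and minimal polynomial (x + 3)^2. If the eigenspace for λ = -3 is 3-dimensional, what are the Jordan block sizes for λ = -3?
Block sizes for λ = -3: [2, 1, 1]

Step 1 — from the characteristic polynomial, algebraic multiplicity of λ = -3 is 4. From dim ker(A − (-3)·I) = 3, there are exactly 3 Jordan blocks for λ = -3.
Step 2 — from the minimal polynomial, the factor (x + 3)^2 tells us the largest block for λ = -3 has size 2.
Step 3 — with total size 4, 3 blocks, and largest block 2, the block sizes (in nonincreasing order) are [2, 1, 1].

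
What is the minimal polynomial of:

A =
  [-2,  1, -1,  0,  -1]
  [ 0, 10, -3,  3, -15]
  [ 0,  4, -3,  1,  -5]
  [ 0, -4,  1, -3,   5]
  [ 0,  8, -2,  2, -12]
x^2 + 4*x + 4

The characteristic polynomial is χ_A(x) = (x + 2)^5, so the eigenvalues are known. The minimal polynomial is
  m_A(x) = Π_λ (x − λ)^{k_λ}
where k_λ is the size of the *largest* Jordan block for λ (equivalently, the smallest k with (A − λI)^k v = 0 for every generalised eigenvector v of λ).

  λ = -2: largest Jordan block has size 2, contributing (x + 2)^2

So m_A(x) = (x + 2)^2 = x^2 + 4*x + 4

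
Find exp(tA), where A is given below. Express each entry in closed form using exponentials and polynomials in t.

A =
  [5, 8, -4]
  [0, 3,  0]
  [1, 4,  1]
e^{tA} =
  [2*t*exp(3*t) + exp(3*t), 8*t*exp(3*t), -4*t*exp(3*t)]
  [0, exp(3*t), 0]
  [t*exp(3*t), 4*t*exp(3*t), -2*t*exp(3*t) + exp(3*t)]

Strategy: write A = P · J · P⁻¹ where J is a Jordan canonical form, so e^{tA} = P · e^{tJ} · P⁻¹, and e^{tJ} can be computed block-by-block.

A has Jordan form
J =
  [3, 1, 0]
  [0, 3, 0]
  [0, 0, 3]
(up to reordering of blocks).

Per-block formulas:
  For a 1×1 block at λ = 3: exp(t · [3]) = [e^(3t)].
  For a 2×2 Jordan block J_2(3): exp(t · J_2(3)) = e^(3t)·(I + t·N), where N is the 2×2 nilpotent shift.

After assembling e^{tJ} and conjugating by P, we get:

e^{tA} =
  [2*t*exp(3*t) + exp(3*t), 8*t*exp(3*t), -4*t*exp(3*t)]
  [0, exp(3*t), 0]
  [t*exp(3*t), 4*t*exp(3*t), -2*t*exp(3*t) + exp(3*t)]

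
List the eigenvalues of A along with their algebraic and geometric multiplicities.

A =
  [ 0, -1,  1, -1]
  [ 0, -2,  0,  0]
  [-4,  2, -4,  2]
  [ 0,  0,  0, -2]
λ = -2: alg = 4, geom = 3

Step 1 — factor the characteristic polynomial to read off the algebraic multiplicities:
  χ_A(x) = (x + 2)^4

Step 2 — compute geometric multiplicities via the rank-nullity identity g(λ) = n − rank(A − λI):
  rank(A − (-2)·I) = 1, so dim ker(A − (-2)·I) = n − 1 = 3

Summary:
  λ = -2: algebraic multiplicity = 4, geometric multiplicity = 3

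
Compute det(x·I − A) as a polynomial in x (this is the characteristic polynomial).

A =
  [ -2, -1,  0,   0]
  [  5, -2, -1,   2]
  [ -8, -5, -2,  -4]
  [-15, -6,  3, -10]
x^4 + 16*x^3 + 96*x^2 + 256*x + 256

Expanding det(x·I − A) (e.g. by cofactor expansion or by noting that A is similar to its Jordan form J, which has the same characteristic polynomial as A) gives
  χ_A(x) = x^4 + 16*x^3 + 96*x^2 + 256*x + 256
which factors as (x + 4)^4. The eigenvalues (with algebraic multiplicities) are λ = -4 with multiplicity 4.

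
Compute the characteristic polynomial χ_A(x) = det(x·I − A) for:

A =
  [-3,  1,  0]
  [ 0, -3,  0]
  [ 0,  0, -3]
x^3 + 9*x^2 + 27*x + 27

Expanding det(x·I − A) (e.g. by cofactor expansion or by noting that A is similar to its Jordan form J, which has the same characteristic polynomial as A) gives
  χ_A(x) = x^3 + 9*x^2 + 27*x + 27
which factors as (x + 3)^3. The eigenvalues (with algebraic multiplicities) are λ = -3 with multiplicity 3.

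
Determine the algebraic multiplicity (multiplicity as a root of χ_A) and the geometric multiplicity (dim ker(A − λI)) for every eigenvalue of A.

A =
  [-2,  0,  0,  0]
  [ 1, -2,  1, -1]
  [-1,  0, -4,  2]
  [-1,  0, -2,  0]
λ = -2: alg = 4, geom = 2

Step 1 — factor the characteristic polynomial to read off the algebraic multiplicities:
  χ_A(x) = (x + 2)^4

Step 2 — compute geometric multiplicities via the rank-nullity identity g(λ) = n − rank(A − λI):
  rank(A − (-2)·I) = 2, so dim ker(A − (-2)·I) = n − 2 = 2

Summary:
  λ = -2: algebraic multiplicity = 4, geometric multiplicity = 2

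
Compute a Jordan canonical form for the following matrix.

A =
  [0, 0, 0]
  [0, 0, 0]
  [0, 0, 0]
J_1(0) ⊕ J_1(0) ⊕ J_1(0)

The characteristic polynomial is
  det(x·I − A) = x^3

Eigenvalues and multiplicities (the geometric multiplicity of λ is n − rank(A − λI), which equals the number of Jordan blocks for λ):
  λ = 0: algebraic multiplicity = 3, geometric multiplicity = 3

Determining the block sizes for each eigenvalue:
  λ = 0: gm = am = 3, so every block has size 1 → block sizes [1, 1, 1]

Assembling the blocks gives a Jordan form
J =
  [0, 0, 0]
  [0, 0, 0]
  [0, 0, 0]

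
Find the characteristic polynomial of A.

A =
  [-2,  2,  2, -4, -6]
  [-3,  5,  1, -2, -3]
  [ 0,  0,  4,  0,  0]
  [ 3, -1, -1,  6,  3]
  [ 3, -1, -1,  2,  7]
x^5 - 20*x^4 + 160*x^3 - 640*x^2 + 1280*x - 1024

Expanding det(x·I − A) (e.g. by cofactor expansion or by noting that A is similar to its Jordan form J, which has the same characteristic polynomial as A) gives
  χ_A(x) = x^5 - 20*x^4 + 160*x^3 - 640*x^2 + 1280*x - 1024
which factors as (x - 4)^5. The eigenvalues (with algebraic multiplicities) are λ = 4 with multiplicity 5.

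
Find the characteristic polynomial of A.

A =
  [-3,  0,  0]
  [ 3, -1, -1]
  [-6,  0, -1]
x^3 + 5*x^2 + 7*x + 3

Expanding det(x·I − A) (e.g. by cofactor expansion or by noting that A is similar to its Jordan form J, which has the same characteristic polynomial as A) gives
  χ_A(x) = x^3 + 5*x^2 + 7*x + 3
which factors as (x + 1)^2*(x + 3). The eigenvalues (with algebraic multiplicities) are λ = -3 with multiplicity 1, λ = -1 with multiplicity 2.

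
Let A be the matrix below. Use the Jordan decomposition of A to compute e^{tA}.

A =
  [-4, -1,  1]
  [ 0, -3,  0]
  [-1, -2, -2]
e^{tA} =
  [-t*exp(-3*t) + exp(-3*t), -t^2*exp(-3*t)/2 - t*exp(-3*t), t*exp(-3*t)]
  [0, exp(-3*t), 0]
  [-t*exp(-3*t), -t^2*exp(-3*t)/2 - 2*t*exp(-3*t), t*exp(-3*t) + exp(-3*t)]

Strategy: write A = P · J · P⁻¹ where J is a Jordan canonical form, so e^{tA} = P · e^{tJ} · P⁻¹, and e^{tJ} can be computed block-by-block.

A has Jordan form
J =
  [-3,  1,  0]
  [ 0, -3,  1]
  [ 0,  0, -3]
(up to reordering of blocks).

Per-block formulas:
  For a 3×3 Jordan block J_3(-3): exp(t · J_3(-3)) = e^(-3t)·(I + t·N + (t^2/2)·N^2), where N is the 3×3 nilpotent shift.

After assembling e^{tJ} and conjugating by P, we get:

e^{tA} =
  [-t*exp(-3*t) + exp(-3*t), -t^2*exp(-3*t)/2 - t*exp(-3*t), t*exp(-3*t)]
  [0, exp(-3*t), 0]
  [-t*exp(-3*t), -t^2*exp(-3*t)/2 - 2*t*exp(-3*t), t*exp(-3*t) + exp(-3*t)]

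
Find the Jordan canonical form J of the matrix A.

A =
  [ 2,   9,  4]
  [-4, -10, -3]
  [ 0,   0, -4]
J_3(-4)

The characteristic polynomial is
  det(x·I − A) = x^3 + 12*x^2 + 48*x + 64 = (x + 4)^3

Eigenvalues and multiplicities (the geometric multiplicity of λ is n − rank(A − λI), which equals the number of Jordan blocks for λ):
  λ = -4: algebraic multiplicity = 3, geometric multiplicity = 1

Determining the block sizes for each eigenvalue:
  λ = -4: one block (gm = 1), so the single block has size am = 3 → block sizes [3]

Assembling the blocks gives a Jordan form
J =
  [-4,  1,  0]
  [ 0, -4,  1]
  [ 0,  0, -4]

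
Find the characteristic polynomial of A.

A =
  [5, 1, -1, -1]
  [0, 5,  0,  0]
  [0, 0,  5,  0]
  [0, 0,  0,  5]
x^4 - 20*x^3 + 150*x^2 - 500*x + 625

Expanding det(x·I − A) (e.g. by cofactor expansion or by noting that A is similar to its Jordan form J, which has the same characteristic polynomial as A) gives
  χ_A(x) = x^4 - 20*x^3 + 150*x^2 - 500*x + 625
which factors as (x - 5)^4. The eigenvalues (with algebraic multiplicities) are λ = 5 with multiplicity 4.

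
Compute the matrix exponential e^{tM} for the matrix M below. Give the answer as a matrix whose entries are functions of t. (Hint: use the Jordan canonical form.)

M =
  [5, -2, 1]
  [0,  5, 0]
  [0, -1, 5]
e^{tM} =
  [exp(5*t), -t^2*exp(5*t)/2 - 2*t*exp(5*t), t*exp(5*t)]
  [0, exp(5*t), 0]
  [0, -t*exp(5*t), exp(5*t)]

Strategy: write M = P · J · P⁻¹ where J is a Jordan canonical form, so e^{tM} = P · e^{tJ} · P⁻¹, and e^{tJ} can be computed block-by-block.

M has Jordan form
J =
  [5, 1, 0]
  [0, 5, 1]
  [0, 0, 5]
(up to reordering of blocks).

Per-block formulas:
  For a 3×3 Jordan block J_3(5): exp(t · J_3(5)) = e^(5t)·(I + t·N + (t^2/2)·N^2), where N is the 3×3 nilpotent shift.

After assembling e^{tJ} and conjugating by P, we get:

e^{tM} =
  [exp(5*t), -t^2*exp(5*t)/2 - 2*t*exp(5*t), t*exp(5*t)]
  [0, exp(5*t), 0]
  [0, -t*exp(5*t), exp(5*t)]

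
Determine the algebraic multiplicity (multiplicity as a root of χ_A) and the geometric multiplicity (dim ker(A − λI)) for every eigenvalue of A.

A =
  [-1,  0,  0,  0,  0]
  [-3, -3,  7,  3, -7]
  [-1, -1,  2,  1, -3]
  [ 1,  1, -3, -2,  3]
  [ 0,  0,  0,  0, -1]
λ = -1: alg = 5, geom = 3

Step 1 — factor the characteristic polynomial to read off the algebraic multiplicities:
  χ_A(x) = (x + 1)^5

Step 2 — compute geometric multiplicities via the rank-nullity identity g(λ) = n − rank(A − λI):
  rank(A − (-1)·I) = 2, so dim ker(A − (-1)·I) = n − 2 = 3

Summary:
  λ = -1: algebraic multiplicity = 5, geometric multiplicity = 3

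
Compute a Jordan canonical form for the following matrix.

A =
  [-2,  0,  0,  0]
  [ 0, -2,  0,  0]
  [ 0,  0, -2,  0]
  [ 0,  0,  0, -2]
J_1(-2) ⊕ J_1(-2) ⊕ J_1(-2) ⊕ J_1(-2)

The characteristic polynomial is
  det(x·I − A) = x^4 + 8*x^3 + 24*x^2 + 32*x + 16 = (x + 2)^4

Eigenvalues and multiplicities (the geometric multiplicity of λ is n − rank(A − λI), which equals the number of Jordan blocks for λ):
  λ = -2: algebraic multiplicity = 4, geometric multiplicity = 4

Determining the block sizes for each eigenvalue:
  λ = -2: gm = am = 4, so every block has size 1 → block sizes [1, 1, 1, 1]

Assembling the blocks gives a Jordan form
J =
  [-2,  0,  0,  0]
  [ 0, -2,  0,  0]
  [ 0,  0, -2,  0]
  [ 0,  0,  0, -2]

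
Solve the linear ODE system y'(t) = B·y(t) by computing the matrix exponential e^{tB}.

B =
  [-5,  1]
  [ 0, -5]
e^{tB} =
  [exp(-5*t), t*exp(-5*t)]
  [0, exp(-5*t)]

Strategy: write B = P · J · P⁻¹ where J is a Jordan canonical form, so e^{tB} = P · e^{tJ} · P⁻¹, and e^{tJ} can be computed block-by-block.

B has Jordan form
J =
  [-5,  1]
  [ 0, -5]
(up to reordering of blocks).

Per-block formulas:
  For a 2×2 Jordan block J_2(-5): exp(t · J_2(-5)) = e^(-5t)·(I + t·N), where N is the 2×2 nilpotent shift.

After assembling e^{tJ} and conjugating by P, we get:

e^{tB} =
  [exp(-5*t), t*exp(-5*t)]
  [0, exp(-5*t)]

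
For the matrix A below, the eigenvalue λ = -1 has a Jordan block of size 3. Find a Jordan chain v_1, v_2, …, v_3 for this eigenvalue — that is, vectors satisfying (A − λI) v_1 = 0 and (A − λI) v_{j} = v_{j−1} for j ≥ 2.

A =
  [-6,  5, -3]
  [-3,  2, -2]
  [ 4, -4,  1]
A Jordan chain for λ = -1 of length 3:
v_1 = (-2, -2, 0)ᵀ
v_2 = (-5, -3, 4)ᵀ
v_3 = (1, 0, 0)ᵀ

Let N = A − (-1)·I. We want v_3 with N^3 v_3 = 0 but N^2 v_3 ≠ 0; then v_{j-1} := N · v_j for j = 3, …, 2.

Pick v_3 = (1, 0, 0)ᵀ.
Then v_2 = N · v_3 = (-5, -3, 4)ᵀ.
Then v_1 = N · v_2 = (-2, -2, 0)ᵀ.

Sanity check: (A − (-1)·I) v_1 = (0, 0, 0)ᵀ = 0. ✓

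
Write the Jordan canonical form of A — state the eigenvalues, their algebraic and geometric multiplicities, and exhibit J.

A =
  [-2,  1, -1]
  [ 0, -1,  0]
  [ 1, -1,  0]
J_2(-1) ⊕ J_1(-1)

The characteristic polynomial is
  det(x·I − A) = x^3 + 3*x^2 + 3*x + 1 = (x + 1)^3

Eigenvalues and multiplicities (the geometric multiplicity of λ is n − rank(A − λI), which equals the number of Jordan blocks for λ):
  λ = -1: algebraic multiplicity = 3, geometric multiplicity = 2

Determining the block sizes for each eigenvalue:
  λ = -1: 2 blocks summing to 3 forces exactly one block of size 2 and the rest size 1 → block sizes [2, 1]

Assembling the blocks gives a Jordan form
J =
  [-1,  1,  0]
  [ 0, -1,  0]
  [ 0,  0, -1]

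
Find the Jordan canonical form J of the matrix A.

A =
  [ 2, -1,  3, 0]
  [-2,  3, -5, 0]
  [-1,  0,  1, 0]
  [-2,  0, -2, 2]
J_3(2) ⊕ J_1(2)

The characteristic polynomial is
  det(x·I − A) = x^4 - 8*x^3 + 24*x^2 - 32*x + 16 = (x - 2)^4

Eigenvalues and multiplicities (the geometric multiplicity of λ is n − rank(A − λI), which equals the number of Jordan blocks for λ):
  λ = 2: algebraic multiplicity = 4, geometric multiplicity = 2

Determining the block sizes for each eigenvalue:
  λ = 2: with am = 4 and gm = 2, the partition is not yet determined (e.g. several partitions of 4 into 2 parts exist). Let N = A − (2)·I. Computing rank(N^1) = 2, rank(N^2) = 1, rank(N^3) = 0; the number of blocks of size ≥ j is rank(N^{j−1}) − rank(N^j), giving [2, 1, 1]. So we have 1 block(s) of size 3, 1 block(s) of size 1 → block sizes [3, 1]

Assembling the blocks gives a Jordan form
J =
  [2, 1, 0, 0]
  [0, 2, 1, 0]
  [0, 0, 2, 0]
  [0, 0, 0, 2]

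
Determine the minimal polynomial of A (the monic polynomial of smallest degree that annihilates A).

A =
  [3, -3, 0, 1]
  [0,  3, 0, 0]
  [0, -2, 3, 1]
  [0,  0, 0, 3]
x^2 - 6*x + 9

The characteristic polynomial is χ_A(x) = (x - 3)^4, so the eigenvalues are known. The minimal polynomial is
  m_A(x) = Π_λ (x − λ)^{k_λ}
where k_λ is the size of the *largest* Jordan block for λ (equivalently, the smallest k with (A − λI)^k v = 0 for every generalised eigenvector v of λ).

  λ = 3: largest Jordan block has size 2, contributing (x − 3)^2

So m_A(x) = (x - 3)^2 = x^2 - 6*x + 9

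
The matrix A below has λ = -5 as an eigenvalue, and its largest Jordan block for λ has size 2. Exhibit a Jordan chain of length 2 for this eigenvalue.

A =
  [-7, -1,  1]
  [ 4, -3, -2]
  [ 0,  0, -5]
A Jordan chain for λ = -5 of length 2:
v_1 = (-2, 4, 0)ᵀ
v_2 = (1, 0, 0)ᵀ

Let N = A − (-5)·I. We want v_2 with N^2 v_2 = 0 but N^1 v_2 ≠ 0; then v_{j-1} := N · v_j for j = 2, …, 2.

Pick v_2 = (1, 0, 0)ᵀ.
Then v_1 = N · v_2 = (-2, 4, 0)ᵀ.

Sanity check: (A − (-5)·I) v_1 = (0, 0, 0)ᵀ = 0. ✓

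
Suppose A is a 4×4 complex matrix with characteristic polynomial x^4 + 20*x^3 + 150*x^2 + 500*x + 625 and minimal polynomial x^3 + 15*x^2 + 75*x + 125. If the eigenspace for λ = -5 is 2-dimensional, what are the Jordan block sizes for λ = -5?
Block sizes for λ = -5: [3, 1]

Step 1 — from the characteristic polynomial, algebraic multiplicity of λ = -5 is 4. From dim ker(A − (-5)·I) = 2, there are exactly 2 Jordan blocks for λ = -5.
Step 2 — from the minimal polynomial, the factor (x + 5)^3 tells us the largest block for λ = -5 has size 3.
Step 3 — with total size 4, 2 blocks, and largest block 3, the block sizes (in nonincreasing order) are [3, 1].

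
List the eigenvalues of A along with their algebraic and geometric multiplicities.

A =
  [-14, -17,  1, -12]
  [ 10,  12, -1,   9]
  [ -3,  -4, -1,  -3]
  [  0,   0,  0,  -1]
λ = -1: alg = 4, geom = 2

Step 1 — factor the characteristic polynomial to read off the algebraic multiplicities:
  χ_A(x) = (x + 1)^4

Step 2 — compute geometric multiplicities via the rank-nullity identity g(λ) = n − rank(A − λI):
  rank(A − (-1)·I) = 2, so dim ker(A − (-1)·I) = n − 2 = 2

Summary:
  λ = -1: algebraic multiplicity = 4, geometric multiplicity = 2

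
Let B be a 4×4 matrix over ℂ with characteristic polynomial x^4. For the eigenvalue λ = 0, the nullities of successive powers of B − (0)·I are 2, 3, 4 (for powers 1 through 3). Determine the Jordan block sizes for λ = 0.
Block sizes for λ = 0: [3, 1]

From the dimensions of kernels of powers, the number of Jordan blocks of size at least j is d_j − d_{j−1} where d_j = dim ker(N^j) (with d_0 = 0). Computing the differences gives [2, 1, 1].
The number of blocks of size exactly k is (#blocks of size ≥ k) − (#blocks of size ≥ k + 1), so the partition is: 1 block(s) of size 1, 1 block(s) of size 3.
In nonincreasing order the block sizes are [3, 1].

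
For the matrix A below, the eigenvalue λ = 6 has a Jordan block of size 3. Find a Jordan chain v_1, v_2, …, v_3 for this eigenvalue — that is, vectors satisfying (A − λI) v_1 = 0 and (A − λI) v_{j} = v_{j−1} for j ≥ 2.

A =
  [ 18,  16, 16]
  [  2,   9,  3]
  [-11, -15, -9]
A Jordan chain for λ = 6 of length 3:
v_1 = (0, -3, 3)ᵀ
v_2 = (12, 2, -11)ᵀ
v_3 = (1, 0, 0)ᵀ

Let N = A − (6)·I. We want v_3 with N^3 v_3 = 0 but N^2 v_3 ≠ 0; then v_{j-1} := N · v_j for j = 3, …, 2.

Pick v_3 = (1, 0, 0)ᵀ.
Then v_2 = N · v_3 = (12, 2, -11)ᵀ.
Then v_1 = N · v_2 = (0, -3, 3)ᵀ.

Sanity check: (A − (6)·I) v_1 = (0, 0, 0)ᵀ = 0. ✓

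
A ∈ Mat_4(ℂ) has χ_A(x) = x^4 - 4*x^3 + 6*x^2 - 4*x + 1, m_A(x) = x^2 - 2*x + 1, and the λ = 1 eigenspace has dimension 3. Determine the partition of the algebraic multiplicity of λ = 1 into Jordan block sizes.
Block sizes for λ = 1: [2, 1, 1]

Step 1 — from the characteristic polynomial, algebraic multiplicity of λ = 1 is 4. From dim ker(A − (1)·I) = 3, there are exactly 3 Jordan blocks for λ = 1.
Step 2 — from the minimal polynomial, the factor (x − 1)^2 tells us the largest block for λ = 1 has size 2.
Step 3 — with total size 4, 3 blocks, and largest block 2, the block sizes (in nonincreasing order) are [2, 1, 1].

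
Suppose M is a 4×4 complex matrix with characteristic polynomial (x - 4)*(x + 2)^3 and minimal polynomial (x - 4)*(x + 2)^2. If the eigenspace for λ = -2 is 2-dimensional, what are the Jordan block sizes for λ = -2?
Block sizes for λ = -2: [2, 1]

Step 1 — from the characteristic polynomial, algebraic multiplicity of λ = -2 is 3. From dim ker(M − (-2)·I) = 2, there are exactly 2 Jordan blocks for λ = -2.
Step 2 — from the minimal polynomial, the factor (x + 2)^2 tells us the largest block for λ = -2 has size 2.
Step 3 — with total size 3, 2 blocks, and largest block 2, the block sizes (in nonincreasing order) are [2, 1].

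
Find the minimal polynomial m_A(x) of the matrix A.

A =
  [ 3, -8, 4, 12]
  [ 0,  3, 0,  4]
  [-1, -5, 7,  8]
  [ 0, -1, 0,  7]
x^2 - 10*x + 25

The characteristic polynomial is χ_A(x) = (x - 5)^4, so the eigenvalues are known. The minimal polynomial is
  m_A(x) = Π_λ (x − λ)^{k_λ}
where k_λ is the size of the *largest* Jordan block for λ (equivalently, the smallest k with (A − λI)^k v = 0 for every generalised eigenvector v of λ).

  λ = 5: largest Jordan block has size 2, contributing (x − 5)^2

So m_A(x) = (x - 5)^2 = x^2 - 10*x + 25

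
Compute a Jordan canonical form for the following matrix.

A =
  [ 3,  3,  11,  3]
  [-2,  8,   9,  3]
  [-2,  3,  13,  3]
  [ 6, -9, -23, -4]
J_3(5) ⊕ J_1(5)

The characteristic polynomial is
  det(x·I − A) = x^4 - 20*x^3 + 150*x^2 - 500*x + 625 = (x - 5)^4

Eigenvalues and multiplicities (the geometric multiplicity of λ is n − rank(A − λI), which equals the number of Jordan blocks for λ):
  λ = 5: algebraic multiplicity = 4, geometric multiplicity = 2

Determining the block sizes for each eigenvalue:
  λ = 5: with am = 4 and gm = 2, the partition is not yet determined (e.g. several partitions of 4 into 2 parts exist). Let N = A − (5)·I. Computing rank(N^1) = 2, rank(N^2) = 1, rank(N^3) = 0; the number of blocks of size ≥ j is rank(N^{j−1}) − rank(N^j), giving [2, 1, 1]. So we have 1 block(s) of size 3, 1 block(s) of size 1 → block sizes [3, 1]

Assembling the blocks gives a Jordan form
J =
  [5, 1, 0, 0]
  [0, 5, 1, 0]
  [0, 0, 5, 0]
  [0, 0, 0, 5]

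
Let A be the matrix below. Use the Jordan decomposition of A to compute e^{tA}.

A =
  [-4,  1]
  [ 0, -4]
e^{tA} =
  [exp(-4*t), t*exp(-4*t)]
  [0, exp(-4*t)]

Strategy: write A = P · J · P⁻¹ where J is a Jordan canonical form, so e^{tA} = P · e^{tJ} · P⁻¹, and e^{tJ} can be computed block-by-block.

A has Jordan form
J =
  [-4,  1]
  [ 0, -4]
(up to reordering of blocks).

Per-block formulas:
  For a 2×2 Jordan block J_2(-4): exp(t · J_2(-4)) = e^(-4t)·(I + t·N), where N is the 2×2 nilpotent shift.

After assembling e^{tJ} and conjugating by P, we get:

e^{tA} =
  [exp(-4*t), t*exp(-4*t)]
  [0, exp(-4*t)]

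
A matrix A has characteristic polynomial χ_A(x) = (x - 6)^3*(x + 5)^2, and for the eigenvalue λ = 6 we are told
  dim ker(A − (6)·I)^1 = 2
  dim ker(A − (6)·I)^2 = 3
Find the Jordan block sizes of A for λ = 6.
Block sizes for λ = 6: [2, 1]

From the dimensions of kernels of powers, the number of Jordan blocks of size at least j is d_j − d_{j−1} where d_j = dim ker(N^j) (with d_0 = 0). Computing the differences gives [2, 1].
The number of blocks of size exactly k is (#blocks of size ≥ k) − (#blocks of size ≥ k + 1), so the partition is: 1 block(s) of size 1, 1 block(s) of size 2.
In nonincreasing order the block sizes are [2, 1].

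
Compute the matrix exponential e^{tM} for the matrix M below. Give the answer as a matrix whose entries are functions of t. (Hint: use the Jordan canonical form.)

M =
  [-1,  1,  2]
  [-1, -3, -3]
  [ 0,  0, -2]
e^{tM} =
  [t*exp(-2*t) + exp(-2*t), t*exp(-2*t), -t^2*exp(-2*t)/2 + 2*t*exp(-2*t)]
  [-t*exp(-2*t), -t*exp(-2*t) + exp(-2*t), t^2*exp(-2*t)/2 - 3*t*exp(-2*t)]
  [0, 0, exp(-2*t)]

Strategy: write M = P · J · P⁻¹ where J is a Jordan canonical form, so e^{tM} = P · e^{tJ} · P⁻¹, and e^{tJ} can be computed block-by-block.

M has Jordan form
J =
  [-2,  1,  0]
  [ 0, -2,  1]
  [ 0,  0, -2]
(up to reordering of blocks).

Per-block formulas:
  For a 3×3 Jordan block J_3(-2): exp(t · J_3(-2)) = e^(-2t)·(I + t·N + (t^2/2)·N^2), where N is the 3×3 nilpotent shift.

After assembling e^{tJ} and conjugating by P, we get:

e^{tM} =
  [t*exp(-2*t) + exp(-2*t), t*exp(-2*t), -t^2*exp(-2*t)/2 + 2*t*exp(-2*t)]
  [-t*exp(-2*t), -t*exp(-2*t) + exp(-2*t), t^2*exp(-2*t)/2 - 3*t*exp(-2*t)]
  [0, 0, exp(-2*t)]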